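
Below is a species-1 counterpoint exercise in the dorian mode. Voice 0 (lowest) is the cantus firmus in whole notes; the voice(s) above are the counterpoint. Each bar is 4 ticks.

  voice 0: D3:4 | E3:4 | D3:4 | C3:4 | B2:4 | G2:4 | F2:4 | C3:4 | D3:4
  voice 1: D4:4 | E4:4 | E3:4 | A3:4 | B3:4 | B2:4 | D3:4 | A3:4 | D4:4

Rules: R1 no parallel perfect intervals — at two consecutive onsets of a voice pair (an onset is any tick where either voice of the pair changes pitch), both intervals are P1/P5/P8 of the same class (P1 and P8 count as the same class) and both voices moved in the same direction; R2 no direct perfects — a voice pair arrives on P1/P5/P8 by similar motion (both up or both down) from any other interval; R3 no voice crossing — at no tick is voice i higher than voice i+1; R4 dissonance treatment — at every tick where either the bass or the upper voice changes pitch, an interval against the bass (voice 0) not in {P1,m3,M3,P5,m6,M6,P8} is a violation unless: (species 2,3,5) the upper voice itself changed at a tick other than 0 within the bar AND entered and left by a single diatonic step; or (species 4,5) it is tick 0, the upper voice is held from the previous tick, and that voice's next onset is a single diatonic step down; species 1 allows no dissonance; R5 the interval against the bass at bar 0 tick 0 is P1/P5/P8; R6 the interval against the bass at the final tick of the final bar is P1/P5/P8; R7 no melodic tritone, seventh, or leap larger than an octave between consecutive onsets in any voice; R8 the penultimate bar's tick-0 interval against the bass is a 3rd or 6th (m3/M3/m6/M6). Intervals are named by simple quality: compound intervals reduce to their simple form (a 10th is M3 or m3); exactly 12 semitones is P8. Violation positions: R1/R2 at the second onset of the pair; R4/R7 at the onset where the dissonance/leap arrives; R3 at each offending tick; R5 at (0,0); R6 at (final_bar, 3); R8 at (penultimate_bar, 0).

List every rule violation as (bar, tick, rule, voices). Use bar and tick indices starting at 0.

(1, 0, R1, (0, 1))
(2, 0, R4, (0, 1))
(8, 0, R2, (0, 1))

bar 0: v0=D3 v1=D4 downbeat P8
bar 1: v0=E3 v1=E4 downbeat P8
bar 2: v0=D3 v1=E3 downbeat M2
bar 3: v0=C3 v1=A3 downbeat M6
bar 4: v0=B2 v1=B3 downbeat P8
bar 5: v0=G2 v1=B2 downbeat M3
bar 6: v0=F2 v1=D3 downbeat M6
bar 7: v0=C3 v1=A3 downbeat M6
bar 8: v0=D3 v1=D4 downbeat P8
  -> R1 @ bar 1 tick 0 v(0, 1): D3/D4 P8 -> E3/E4 P8 similar
  -> R4 @ bar 2 tick 0 v(0, 1): D3/E3 M2 untreated
  -> R2 @ bar 8 tick 0 v(0, 1): C3/A3 M6 -> D3/D4 P8 similar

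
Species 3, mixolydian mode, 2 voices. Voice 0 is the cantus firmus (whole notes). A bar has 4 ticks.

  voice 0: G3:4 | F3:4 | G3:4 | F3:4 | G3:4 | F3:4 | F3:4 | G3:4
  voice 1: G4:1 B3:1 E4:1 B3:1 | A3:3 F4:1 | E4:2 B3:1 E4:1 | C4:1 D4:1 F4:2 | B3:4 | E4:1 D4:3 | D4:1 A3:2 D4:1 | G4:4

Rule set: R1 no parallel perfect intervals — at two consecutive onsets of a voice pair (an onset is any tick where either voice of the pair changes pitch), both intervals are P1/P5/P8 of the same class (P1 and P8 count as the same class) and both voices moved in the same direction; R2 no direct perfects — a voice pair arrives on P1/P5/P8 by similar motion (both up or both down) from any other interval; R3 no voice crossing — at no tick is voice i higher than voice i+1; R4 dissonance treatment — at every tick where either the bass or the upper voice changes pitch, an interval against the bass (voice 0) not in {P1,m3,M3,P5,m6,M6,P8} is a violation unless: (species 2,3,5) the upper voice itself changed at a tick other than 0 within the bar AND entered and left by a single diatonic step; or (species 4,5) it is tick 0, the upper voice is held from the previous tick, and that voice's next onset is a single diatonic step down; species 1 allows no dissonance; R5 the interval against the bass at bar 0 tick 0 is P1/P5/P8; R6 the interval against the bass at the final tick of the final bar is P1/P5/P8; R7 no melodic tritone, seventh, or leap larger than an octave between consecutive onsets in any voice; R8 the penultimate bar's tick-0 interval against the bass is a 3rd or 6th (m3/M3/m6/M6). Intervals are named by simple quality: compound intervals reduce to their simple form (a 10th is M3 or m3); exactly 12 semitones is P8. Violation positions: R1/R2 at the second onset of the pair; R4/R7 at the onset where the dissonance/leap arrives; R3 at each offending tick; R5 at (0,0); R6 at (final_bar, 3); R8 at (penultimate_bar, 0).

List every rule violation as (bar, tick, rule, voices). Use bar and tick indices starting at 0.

(3, 0, R2, (0, 1))
(4, 0, R7, (1,))
(5, 0, R4, (0, 1))
(7, 0, R2, (0, 1))

bar 0: v0=G3 v1=G4 downbeat P8
bar 1: v0=F3 v1=A3 downbeat M3
bar 2: v0=G3 v1=E4 downbeat M6
bar 3: v0=F3 v1=C4 downbeat P5
bar 4: v0=G3 v1=B3 downbeat M3
bar 5: v0=F3 v1=E4 downbeat M7
bar 6: v0=F3 v1=D4 downbeat M6
bar 7: v0=G3 v1=G4 downbeat P8
  -> R2 @ bar 3 tick 0 v(0, 1): G3/E4 M6 -> F3/C4 P5 similar
  -> R7 @ bar 4 tick 0 v(1,): F4->B3 leap 6st
  -> R4 @ bar 5 tick 0 v(0, 1): F3/E4 M7 untreated
  -> R2 @ bar 7 tick 0 v(0, 1): F3/D4 M6 -> G3/G4 P8 similar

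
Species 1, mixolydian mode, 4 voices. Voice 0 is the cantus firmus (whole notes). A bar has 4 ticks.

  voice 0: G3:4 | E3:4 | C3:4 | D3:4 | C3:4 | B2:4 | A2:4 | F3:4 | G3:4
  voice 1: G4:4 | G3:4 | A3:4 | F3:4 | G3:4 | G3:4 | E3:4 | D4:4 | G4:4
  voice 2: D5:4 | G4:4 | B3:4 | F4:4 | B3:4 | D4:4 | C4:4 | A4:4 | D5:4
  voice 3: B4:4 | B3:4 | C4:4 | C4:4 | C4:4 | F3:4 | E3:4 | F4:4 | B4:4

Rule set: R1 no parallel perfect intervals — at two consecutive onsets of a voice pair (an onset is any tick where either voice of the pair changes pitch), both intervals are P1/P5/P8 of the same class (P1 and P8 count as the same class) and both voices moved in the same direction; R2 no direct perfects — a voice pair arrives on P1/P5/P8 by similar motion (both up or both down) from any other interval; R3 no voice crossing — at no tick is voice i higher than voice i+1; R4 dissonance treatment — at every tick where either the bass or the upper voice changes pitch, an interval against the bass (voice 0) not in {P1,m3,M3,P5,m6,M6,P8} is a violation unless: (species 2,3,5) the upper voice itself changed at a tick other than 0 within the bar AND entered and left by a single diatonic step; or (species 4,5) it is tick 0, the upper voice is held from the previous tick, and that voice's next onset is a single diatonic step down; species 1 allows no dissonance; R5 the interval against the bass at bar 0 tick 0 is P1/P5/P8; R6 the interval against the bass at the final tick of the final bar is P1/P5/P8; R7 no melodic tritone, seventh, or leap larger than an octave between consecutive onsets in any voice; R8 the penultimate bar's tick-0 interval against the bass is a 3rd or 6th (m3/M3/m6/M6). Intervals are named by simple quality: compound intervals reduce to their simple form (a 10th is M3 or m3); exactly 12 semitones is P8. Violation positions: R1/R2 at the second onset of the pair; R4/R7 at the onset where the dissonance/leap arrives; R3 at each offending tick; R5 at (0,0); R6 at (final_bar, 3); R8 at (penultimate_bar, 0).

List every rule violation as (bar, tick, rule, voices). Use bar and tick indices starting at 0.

(0, 0, R3, (2, 3))
(0, 0, R5, (0, 3))
(0, 1, R3, (2, 3))
(0, 2, R3, (2, 3))
(0, 3, R3, (2, 3))
(1, 0, R2, (0, 3))
(1, 0, R2, (1, 2))
(1, 0, R3, (2, 3))
(1, 1, R3, (2, 3))
(1, 2, R3, (2, 3))
(1, 3, R3, (2, 3))
(2, 0, R4, (0, 2))
(3, 0, R3, (2, 3))
(3, 0, R4, (0, 3))
(3, 0, R7, (2,))
(3, 1, R3, (2, 3))
(3, 2, R3, (2, 3))
(3, 3, R3, (2, 3))
(4, 0, R4, (0, 2))
(4, 0, R7, (2,))
(5, 0, R3, (2, 3))
(5, 0, R4, (0, 3))
(5, 1, R3, (2, 3))
(5, 2, R3, (2, 3))
(5, 3, R3, (2, 3))
(6, 0, R2, (0, 1))
(6, 0, R2, (0, 3))
(6, 0, R2, (1, 3))
(6, 0, R3, (2, 3))
(6, 1, R3, (2, 3))
(6, 2, R3, (2, 3))
(6, 3, R3, (2, 3))
(7, 0, R2, (0, 3))
(7, 0, R2, (1, 2))
(7, 0, R3, (2, 3))
(7, 0, R7, (1,))
(7, 0, R7, (3,))
(7, 0, R8, (0, 3))
(7, 1, R3, (2, 3))
(7, 2, R3, (2, 3))
(7, 3, R3, (2, 3))
(8, 0, R1, (1, 2))
(8, 0, R2, (0, 1))
(8, 0, R2, (0, 2))
(8, 0, R3, (2, 3))
(8, 0, R7, (3,))
(8, 1, R3, (2, 3))
(8, 2, R3, (2, 3))
(8, 3, R3, (2, 3))
(8, 3, R6, (0, 3))

bar 0: v0=G3 v1=G4 v2=D5 v3=B4 downbeat M3
bar 1: v0=E3 v1=G3 v2=G4 v3=B3 downbeat P5
bar 2: v0=C3 v1=A3 v2=B3 v3=C4 downbeat P8
bar 3: v0=D3 v1=F3 v2=F4 v3=C4 downbeat m7
bar 4: v0=C3 v1=G3 v2=B3 v3=C4 downbeat P8
bar 5: v0=B2 v1=G3 v2=D4 v3=F3 downbeat TT
bar 6: v0=A2 v1=E3 v2=C4 v3=E3 downbeat P5
bar 7: v0=F3 v1=D4 v2=A4 v3=F4 downbeat P8
bar 8: v0=G3 v1=G4 v2=D5 v3=B4 downbeat M3
  -> R3 @ bar 0 tick 0 v(2, 3): D5 above B4
  -> R5 @ bar 0 tick 0 v(0, 3): opens on M3
  -> R3 @ bar 0 tick 1 v(2, 3): D5 above B4
  -> R3 @ bar 0 tick 2 v(2, 3): D5 above B4
  -> R3 @ bar 0 tick 3 v(2, 3): D5 above B4
  -> R2 @ bar 1 tick 0 v(0, 3): G3/B4 M3 -> E3/B3 P5 similar
  -> R2 @ bar 1 tick 0 v(1, 2): G4/D5 P5 -> G3/G4 P8 similar
  -> R3 @ bar 1 tick 0 v(2, 3): G4 above B3
  -> R3 @ bar 1 tick 1 v(2, 3): G4 above B3
  -> R3 @ bar 1 tick 2 v(2, 3): G4 above B3
  -> R3 @ bar 1 tick 3 v(2, 3): G4 above B3
  -> R4 @ bar 2 tick 0 v(0, 2): C3/B3 M7 untreated
  -> R3 @ bar 3 tick 0 v(2, 3): F4 above C4
  -> R4 @ bar 3 tick 0 v(0, 3): D3/C4 m7 untreated
  -> R7 @ bar 3 tick 0 v(2,): B3->F4 leap 6st
  -> R3 @ bar 3 tick 1 v(2, 3): F4 above C4
  -> R3 @ bar 3 tick 2 v(2, 3): F4 above C4
  -> R3 @ bar 3 tick 3 v(2, 3): F4 above C4
  -> R4 @ bar 4 tick 0 v(0, 2): C3/B3 M7 untreated
  -> R7 @ bar 4 tick 0 v(2,): F4->B3 leap 6st
  -> R3 @ bar 5 tick 0 v(2, 3): D4 above F3
  -> R4 @ bar 5 tick 0 v(0, 3): B2/F3 TT untreated
  -> R3 @ bar 5 tick 1 v(2, 3): D4 above F3
  -> R3 @ bar 5 tick 2 v(2, 3): D4 above F3
  -> R3 @ bar 5 tick 3 v(2, 3): D4 above F3
  -> R2 @ bar 6 tick 0 v(0, 1): B2/G3 m6 -> A2/E3 P5 similar
  -> R2 @ bar 6 tick 0 v(0, 3): B2/F3 TT -> A2/E3 P5 similar
  -> R2 @ bar 6 tick 0 v(1, 3): G3/F3 M2 -> E3/E3 P1 similar
  -> R3 @ bar 6 tick 0 v(2, 3): C4 above E3
  -> R3 @ bar 6 tick 1 v(2, 3): C4 above E3
  -> R3 @ bar 6 tick 2 v(2, 3): C4 above E3
  -> R3 @ bar 6 tick 3 v(2, 3): C4 above E3
  -> R2 @ bar 7 tick 0 v(0, 3): A2/E3 P5 -> F3/F4 P8 similar
  -> R2 @ bar 7 tick 0 v(1, 2): E3/C4 m6 -> D4/A4 P5 similar
  -> R3 @ bar 7 tick 0 v(2, 3): A4 above F4
  -> R7 @ bar 7 tick 0 v(1,): E3->D4 leap 10st
  -> R7 @ bar 7 tick 0 v(3,): E3->F4 leap 13st
  -> R8 @ bar 7 tick 0 v(0, 3): penult P8 not 3rd/6th
  -> R3 @ bar 7 tick 1 v(2, 3): A4 above F4
  -> R3 @ bar 7 tick 2 v(2, 3): A4 above F4
  -> R3 @ bar 7 tick 3 v(2, 3): A4 above F4
  -> R1 @ bar 8 tick 0 v(1, 2): D4/A4 P5 -> G4/D5 P5 similar
  -> R2 @ bar 8 tick 0 v(0, 1): F3/D4 M6 -> G3/G4 P8 similar
  -> R2 @ bar 8 tick 0 v(0, 2): F3/A4 M3 -> G3/D5 P5 similar
  -> R3 @ bar 8 tick 0 v(2, 3): D5 above B4
  -> R7 @ bar 8 tick 0 v(3,): F4->B4 leap 6st
  -> R3 @ bar 8 tick 1 v(2, 3): D5 above B4
  -> R3 @ bar 8 tick 2 v(2, 3): D5 above B4
  -> R3 @ bar 8 tick 3 v(2, 3): D5 above B4
  -> R6 @ bar 8 tick 3 v(0, 3): closes on M3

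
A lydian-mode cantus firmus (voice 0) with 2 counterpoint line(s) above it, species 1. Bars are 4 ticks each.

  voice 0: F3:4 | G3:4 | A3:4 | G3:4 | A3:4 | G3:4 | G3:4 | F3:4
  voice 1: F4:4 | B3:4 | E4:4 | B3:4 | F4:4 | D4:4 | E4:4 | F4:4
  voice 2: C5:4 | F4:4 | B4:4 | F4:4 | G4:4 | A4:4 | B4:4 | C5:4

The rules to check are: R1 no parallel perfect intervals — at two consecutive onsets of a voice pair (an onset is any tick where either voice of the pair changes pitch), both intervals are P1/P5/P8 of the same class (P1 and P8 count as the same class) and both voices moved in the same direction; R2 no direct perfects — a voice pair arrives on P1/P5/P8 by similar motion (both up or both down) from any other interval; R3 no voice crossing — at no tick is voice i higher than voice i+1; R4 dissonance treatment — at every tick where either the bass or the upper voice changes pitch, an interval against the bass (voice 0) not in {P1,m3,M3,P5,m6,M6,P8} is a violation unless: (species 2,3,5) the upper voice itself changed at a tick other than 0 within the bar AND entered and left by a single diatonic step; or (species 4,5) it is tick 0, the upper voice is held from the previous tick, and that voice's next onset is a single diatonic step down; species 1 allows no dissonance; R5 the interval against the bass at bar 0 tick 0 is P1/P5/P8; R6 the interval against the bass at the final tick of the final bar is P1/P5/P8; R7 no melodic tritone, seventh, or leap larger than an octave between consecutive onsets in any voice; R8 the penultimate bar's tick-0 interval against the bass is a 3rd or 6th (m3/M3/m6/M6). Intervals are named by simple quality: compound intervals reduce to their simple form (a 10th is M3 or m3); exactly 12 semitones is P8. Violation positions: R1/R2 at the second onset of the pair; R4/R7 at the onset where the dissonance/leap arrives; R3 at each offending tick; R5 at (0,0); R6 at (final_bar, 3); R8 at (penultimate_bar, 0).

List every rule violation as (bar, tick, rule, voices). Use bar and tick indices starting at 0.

(1, 0, R4, (0, 2))
(1, 0, R7, (1,))
(2, 0, R2, (0, 1))
(2, 0, R2, (1, 2))
(2, 0, R4, (0, 2))
(2, 0, R7, (2,))
(3, 0, R4, (0, 2))
(3, 0, R7, (2,))
(4, 0, R4, (0, 2))
(4, 0, R7, (1,))
(5, 0, R2, (0, 1))
(5, 0, R4, (0, 2))
(6, 0, R1, (1, 2))
(7, 0, R1, (1, 2))

bar 0: v0=F3 v1=F4 v2=C5 downbeat P5
bar 1: v0=G3 v1=B3 v2=F4 downbeat m7
bar 2: v0=A3 v1=E4 v2=B4 downbeat M2
bar 3: v0=G3 v1=B3 v2=F4 downbeat m7
bar 4: v0=A3 v1=F4 v2=G4 downbeat m7
bar 5: v0=G3 v1=D4 v2=A4 downbeat M2
bar 6: v0=G3 v1=E4 v2=B4 downbeat M3
bar 7: v0=F3 v1=F4 v2=C5 downbeat P5
  -> R4 @ bar 1 tick 0 v(0, 2): G3/F4 m7 untreated
  -> R7 @ bar 1 tick 0 v(1,): F4->B3 leap 6st
  -> R2 @ bar 2 tick 0 v(0, 1): G3/B3 M3 -> A3/E4 P5 similar
  -> R2 @ bar 2 tick 0 v(1, 2): B3/F4 TT -> E4/B4 P5 similar
  -> R4 @ bar 2 tick 0 v(0, 2): A3/B4 M2 untreated
  -> R7 @ bar 2 tick 0 v(2,): F4->B4 leap 6st
  -> R4 @ bar 3 tick 0 v(0, 2): G3/F4 m7 untreated
  -> R7 @ bar 3 tick 0 v(2,): B4->F4 leap 6st
  -> R4 @ bar 4 tick 0 v(0, 2): A3/G4 m7 untreated
  -> R7 @ bar 4 tick 0 v(1,): B3->F4 leap 6st
  -> R2 @ bar 5 tick 0 v(0, 1): A3/F4 m6 -> G3/D4 P5 similar
  -> R4 @ bar 5 tick 0 v(0, 2): G3/A4 M2 untreated
  -> R1 @ bar 6 tick 0 v(1, 2): D4/A4 P5 -> E4/B4 P5 similar
  -> R1 @ bar 7 tick 0 v(1, 2): E4/B4 P5 -> F4/C5 P5 similar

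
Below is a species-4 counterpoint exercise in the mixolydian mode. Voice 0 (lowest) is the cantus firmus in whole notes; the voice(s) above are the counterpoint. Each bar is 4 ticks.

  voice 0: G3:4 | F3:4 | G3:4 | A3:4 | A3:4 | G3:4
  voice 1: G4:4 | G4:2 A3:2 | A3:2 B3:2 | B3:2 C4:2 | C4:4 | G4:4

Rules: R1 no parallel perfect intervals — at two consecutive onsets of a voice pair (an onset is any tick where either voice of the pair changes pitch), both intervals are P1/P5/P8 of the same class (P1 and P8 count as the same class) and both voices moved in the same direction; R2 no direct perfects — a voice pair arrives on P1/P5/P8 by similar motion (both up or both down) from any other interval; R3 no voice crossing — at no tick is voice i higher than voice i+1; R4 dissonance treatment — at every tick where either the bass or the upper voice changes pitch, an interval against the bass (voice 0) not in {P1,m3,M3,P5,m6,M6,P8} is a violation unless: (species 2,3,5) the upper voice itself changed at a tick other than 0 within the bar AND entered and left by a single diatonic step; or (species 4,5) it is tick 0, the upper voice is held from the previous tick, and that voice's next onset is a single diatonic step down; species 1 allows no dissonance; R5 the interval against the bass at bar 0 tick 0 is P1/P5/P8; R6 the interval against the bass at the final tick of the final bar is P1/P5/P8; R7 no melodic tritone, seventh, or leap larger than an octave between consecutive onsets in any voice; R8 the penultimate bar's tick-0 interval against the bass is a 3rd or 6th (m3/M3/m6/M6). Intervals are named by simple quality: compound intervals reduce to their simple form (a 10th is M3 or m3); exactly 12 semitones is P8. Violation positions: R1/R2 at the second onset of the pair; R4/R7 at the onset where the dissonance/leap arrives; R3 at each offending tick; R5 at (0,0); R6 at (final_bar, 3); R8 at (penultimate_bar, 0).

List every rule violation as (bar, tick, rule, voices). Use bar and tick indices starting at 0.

bar 0: v0=G3 v1=G4 downbeat P8
bar 1: v0=F3 v1=G4 downbeat M2
bar 2: v0=G3 v1=A3 downbeat M2
bar 3: v0=A3 v1=B3 downbeat M2
bar 4: v0=A3 v1=C4 downbeat m3
bar 5: v0=G3 v1=G4 downbeat P8
  -> R4 @ bar 1 tick 0 v(0, 1): F3/G4 M2 untreated
  -> R7 @ bar 1 tick 2 v(1,): G4->A3 leap 10st
  -> R4 @ bar 2 tick 0 v(0, 1): G3/A3 M2 untreated
  -> R4 @ bar 3 tick 0 v(0, 1): A3/B3 M2 untreated

(1, 0, R4, (0, 1))
(1, 2, R7, (1,))
(2, 0, R4, (0, 1))
(3, 0, R4, (0, 1))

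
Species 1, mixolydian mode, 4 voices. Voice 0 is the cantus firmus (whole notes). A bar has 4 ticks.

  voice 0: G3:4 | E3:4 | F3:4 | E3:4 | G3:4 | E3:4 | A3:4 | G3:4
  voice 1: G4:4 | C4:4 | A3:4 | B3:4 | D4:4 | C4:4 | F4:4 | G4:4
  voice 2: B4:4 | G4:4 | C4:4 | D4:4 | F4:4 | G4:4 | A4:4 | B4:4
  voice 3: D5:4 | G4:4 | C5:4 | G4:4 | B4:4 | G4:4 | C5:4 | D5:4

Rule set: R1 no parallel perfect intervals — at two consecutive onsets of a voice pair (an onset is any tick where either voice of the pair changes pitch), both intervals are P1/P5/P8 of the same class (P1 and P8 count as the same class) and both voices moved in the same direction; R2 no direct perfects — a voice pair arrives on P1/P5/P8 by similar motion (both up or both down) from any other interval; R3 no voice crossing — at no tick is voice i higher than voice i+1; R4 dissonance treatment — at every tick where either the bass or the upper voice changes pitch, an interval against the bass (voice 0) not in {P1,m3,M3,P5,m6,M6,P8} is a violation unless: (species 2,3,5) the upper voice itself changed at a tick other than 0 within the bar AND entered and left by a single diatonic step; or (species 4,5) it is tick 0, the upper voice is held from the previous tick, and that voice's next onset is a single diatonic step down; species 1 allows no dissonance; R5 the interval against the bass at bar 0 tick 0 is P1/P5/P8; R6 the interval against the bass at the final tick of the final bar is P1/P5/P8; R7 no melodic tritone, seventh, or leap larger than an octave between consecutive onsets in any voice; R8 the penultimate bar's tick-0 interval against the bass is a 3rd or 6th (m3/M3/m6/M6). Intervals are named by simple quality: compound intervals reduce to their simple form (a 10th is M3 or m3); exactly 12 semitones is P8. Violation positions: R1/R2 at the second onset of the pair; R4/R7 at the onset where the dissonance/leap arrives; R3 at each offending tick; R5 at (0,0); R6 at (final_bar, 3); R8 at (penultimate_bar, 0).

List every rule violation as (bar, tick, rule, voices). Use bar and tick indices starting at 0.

(0, 0, R5, (0, 2))
(1, 0, R1, (1, 3))
(1, 0, R2, (1, 2))
(1, 0, R2, (2, 3))
(2, 0, R2, (0, 3))
(3, 0, R4, (0, 2))
(4, 0, R1, (0, 1))
(4, 0, R4, (0, 2))
(5, 0, R2, (1, 3))
(6, 0, R1, (1, 3))
(6, 0, R2, (0, 2))
(6, 0, R8, (0, 2))
(7, 0, R1, (1, 3))
(7, 3, R6, (0, 2))

bar 0: v0=G3 v1=G4 v2=B4 v3=D5 downbeat P5
bar 1: v0=E3 v1=C4 v2=G4 v3=G4 downbeat m3
bar 2: v0=F3 v1=A3 v2=C4 v3=C5 downbeat P5
bar 3: v0=E3 v1=B3 v2=D4 v3=G4 downbeat m3
bar 4: v0=G3 v1=D4 v2=F4 v3=B4 downbeat M3
bar 5: v0=E3 v1=C4 v2=G4 v3=G4 downbeat m3
bar 6: v0=A3 v1=F4 v2=A4 v3=C5 downbeat m3
bar 7: v0=G3 v1=G4 v2=B4 v3=D5 downbeat P5
  -> R5 @ bar 0 tick 0 v(0, 2): opens on M3
  -> R1 @ bar 1 tick 0 v(1, 3): G4/D5 P5 -> C4/G4 P5 similar
  -> R2 @ bar 1 tick 0 v(1, 2): G4/B4 M3 -> C4/G4 P5 similar
  -> R2 @ bar 1 tick 0 v(2, 3): B4/D5 m3 -> G4/G4 P1 similar
  -> R2 @ bar 2 tick 0 v(0, 3): E3/G4 m3 -> F3/C5 P5 similar
  -> R4 @ bar 3 tick 0 v(0, 2): E3/D4 m7 untreated
  -> R1 @ bar 4 tick 0 v(0, 1): E3/B3 P5 -> G3/D4 P5 similar
  -> R4 @ bar 4 tick 0 v(0, 2): G3/F4 m7 untreated
  -> R2 @ bar 5 tick 0 v(1, 3): D4/B4 M6 -> C4/G4 P5 similar
  -> R1 @ bar 6 tick 0 v(1, 3): C4/G4 P5 -> F4/C5 P5 similar
  -> R2 @ bar 6 tick 0 v(0, 2): E3/G4 m3 -> A3/A4 P8 similar
  -> R8 @ bar 6 tick 0 v(0, 2): penult P8 not 3rd/6th
  -> R1 @ bar 7 tick 0 v(1, 3): F4/C5 P5 -> G4/D5 P5 similar
  -> R6 @ bar 7 tick 3 v(0, 2): closes on M3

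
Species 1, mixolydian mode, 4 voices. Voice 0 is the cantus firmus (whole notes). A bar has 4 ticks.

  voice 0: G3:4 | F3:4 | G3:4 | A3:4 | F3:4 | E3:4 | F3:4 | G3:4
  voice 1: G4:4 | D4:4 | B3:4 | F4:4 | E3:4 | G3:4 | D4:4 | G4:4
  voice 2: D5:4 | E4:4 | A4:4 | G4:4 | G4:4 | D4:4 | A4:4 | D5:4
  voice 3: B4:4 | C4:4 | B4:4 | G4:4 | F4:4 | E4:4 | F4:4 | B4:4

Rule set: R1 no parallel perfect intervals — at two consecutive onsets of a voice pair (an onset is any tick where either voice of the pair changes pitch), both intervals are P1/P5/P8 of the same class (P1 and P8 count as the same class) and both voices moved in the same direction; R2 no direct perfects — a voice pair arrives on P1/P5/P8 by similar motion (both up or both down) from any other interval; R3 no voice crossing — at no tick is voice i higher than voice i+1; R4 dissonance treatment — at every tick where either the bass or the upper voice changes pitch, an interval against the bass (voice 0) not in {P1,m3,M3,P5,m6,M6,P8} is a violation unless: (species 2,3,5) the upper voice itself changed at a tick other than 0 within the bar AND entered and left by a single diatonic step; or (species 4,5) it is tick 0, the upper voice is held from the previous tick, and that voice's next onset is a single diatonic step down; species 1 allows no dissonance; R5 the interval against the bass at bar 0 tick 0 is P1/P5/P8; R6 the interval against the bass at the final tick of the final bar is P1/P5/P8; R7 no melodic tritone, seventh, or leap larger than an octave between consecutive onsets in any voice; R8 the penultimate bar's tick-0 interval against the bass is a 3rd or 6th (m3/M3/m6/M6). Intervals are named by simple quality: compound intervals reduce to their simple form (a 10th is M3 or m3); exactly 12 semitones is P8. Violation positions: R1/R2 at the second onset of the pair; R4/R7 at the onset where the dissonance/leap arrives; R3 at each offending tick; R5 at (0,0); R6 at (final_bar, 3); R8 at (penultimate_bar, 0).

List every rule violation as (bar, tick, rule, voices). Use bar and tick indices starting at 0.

bar 0: v0=G3 v1=G4 v2=D5 v3=B4 downbeat M3
bar 1: v0=F3 v1=D4 v2=E4 v3=C4 downbeat P5
bar 2: v0=G3 v1=B3 v2=A4 v3=B4 downbeat M3
bar 3: v0=A3 v1=F4 v2=G4 v3=G4 downbeat m7
bar 4: v0=F3 v1=E3 v2=G4 v3=F4 downbeat P8
bar 5: v0=E3 v1=G3 v2=D4 v3=E4 downbeat P8
bar 6: v0=F3 v1=D4 v2=A4 v3=F4 downbeat P8
bar 7: v0=G3 v1=G4 v2=D5 v3=B4 downbeat M3
  -> R3 @ bar 0 tick 0 v(2, 3): D5 above B4
  -> R5 @ bar 0 tick 0 v(0, 3): opens on M3
  -> R3 @ bar 0 tick 1 v(2, 3): D5 above B4
  -> R3 @ bar 0 tick 2 v(2, 3): D5 above B4
  -> R3 @ bar 0 tick 3 v(2, 3): D5 above B4
  -> R2 @ bar 1 tick 0 v(0, 3): G3/B4 M3 -> F3/C4 P5 similar
  -> R3 @ bar 1 tick 0 v(2, 3): E4 above C4
  -> R4 @ bar 1 tick 0 v(0, 2): F3/E4 M7 untreated
  -> R7 @ bar 1 tick 0 v(2,): D5->E4 leap 10st
  -> R7 @ bar 1 tick 0 v(3,): B4->C4 leap 11st
  -> R3 @ bar 1 tick 1 v(2, 3): E4 above C4
  -> R3 @ bar 1 tick 2 v(2, 3): E4 above C4
  -> R3 @ bar 1 tick 3 v(2, 3): E4 above C4
  -> R4 @ bar 2 tick 0 v(0, 2): G3/A4 M2 untreated
  -> R7 @ bar 2 tick 0 v(3,): C4->B4 leap 11st
  -> R2 @ bar 3 tick 0 v(2, 3): A4/B4 M2 -> G4/G4 P1 similar
  -> R4 @ bar 3 tick 0 v(0, 2): A3/G4 m7 untreated
  -> R4 @ bar 3 tick 0 v(0, 3): A3/G4 m7 untreated
  -> R7 @ bar 3 tick 0 v(1,): B3->F4 leap 6st
  -> R2 @ bar 4 tick 0 v(0, 3): A3/G4 m7 -> F3/F4 P8 similar
  -> R3 @ bar 4 tick 0 v(0, 1): F3 above E3
  -> R3 @ bar 4 tick 0 v(2, 3): G4 above F4
  -> R4 @ bar 4 tick 0 v(0, 1): F3/E3 m2 untreated
  -> R4 @ bar 4 tick 0 v(0, 2): F3/G4 M2 untreated
  -> R7 @ bar 4 tick 0 v(1,): F4->E3 leap 13st
  -> R3 @ bar 4 tick 1 v(0, 1): F3 above E3
  -> R3 @ bar 4 tick 1 v(2, 3): G4 above F4
  -> R3 @ bar 4 tick 2 v(0, 1): F3 above E3
  -> R3 @ bar 4 tick 2 v(2, 3): G4 above F4
  -> R3 @ bar 4 tick 3 v(0, 1): F3 above E3
  -> R3 @ bar 4 tick 3 v(2, 3): G4 above F4
  -> R1 @ bar 5 tick 0 v(0, 3): F3/F4 P8 -> E3/E4 P8 similar
  -> R4 @ bar 5 tick 0 v(0, 2): E3/D4 m7 untreated
  -> R1 @ bar 6 tick 0 v(0, 3): E3/E4 P8 -> F3/F4 P8 similar
  -> R1 @ bar 6 tick 0 v(1, 2): G3/D4 P5 -> D4/A4 P5 similar
  -> R3 @ bar 6 tick 0 v(2, 3): A4 above F4
  -> R8 @ bar 6 tick 0 v(0, 3): penult P8 not 3rd/6th
  -> R3 @ bar 6 tick 1 v(2, 3): A4 above F4
  -> R3 @ bar 6 tick 2 v(2, 3): A4 above F4
  -> R3 @ bar 6 tick 3 v(2, 3): A4 above F4
  -> R1 @ bar 7 tick 0 v(1, 2): D4/A4 P5 -> G4/D5 P5 similar
  -> R2 @ bar 7 tick 0 v(0, 1): F3/D4 M6 -> G3/G4 P8 similar
  -> R2 @ bar 7 tick 0 v(0, 2): F3/A4 M3 -> G3/D5 P5 similar
  -> R3 @ bar 7 tick 0 v(2, 3): D5 above B4
  -> R7 @ bar 7 tick 0 v(3,): F4->B4 leap 6st
  -> R3 @ bar 7 tick 1 v(2, 3): D5 above B4
  -> R3 @ bar 7 tick 2 v(2, 3): D5 above B4
  -> R3 @ bar 7 tick 3 v(2, 3): D5 above B4
  -> R6 @ bar 7 tick 3 v(0, 3): closes on M3

(0, 0, R3, (2, 3))
(0, 0, R5, (0, 3))
(0, 1, R3, (2, 3))
(0, 2, R3, (2, 3))
(0, 3, R3, (2, 3))
(1, 0, R2, (0, 3))
(1, 0, R3, (2, 3))
(1, 0, R4, (0, 2))
(1, 0, R7, (2,))
(1, 0, R7, (3,))
(1, 1, R3, (2, 3))
(1, 2, R3, (2, 3))
(1, 3, R3, (2, 3))
(2, 0, R4, (0, 2))
(2, 0, R7, (3,))
(3, 0, R2, (2, 3))
(3, 0, R4, (0, 2))
(3, 0, R4, (0, 3))
(3, 0, R7, (1,))
(4, 0, R2, (0, 3))
(4, 0, R3, (0, 1))
(4, 0, R3, (2, 3))
(4, 0, R4, (0, 1))
(4, 0, R4, (0, 2))
(4, 0, R7, (1,))
(4, 1, R3, (0, 1))
(4, 1, R3, (2, 3))
(4, 2, R3, (0, 1))
(4, 2, R3, (2, 3))
(4, 3, R3, (0, 1))
(4, 3, R3, (2, 3))
(5, 0, R1, (0, 3))
(5, 0, R4, (0, 2))
(6, 0, R1, (0, 3))
(6, 0, R1, (1, 2))
(6, 0, R3, (2, 3))
(6, 0, R8, (0, 3))
(6, 1, R3, (2, 3))
(6, 2, R3, (2, 3))
(6, 3, R3, (2, 3))
(7, 0, R1, (1, 2))
(7, 0, R2, (0, 1))
(7, 0, R2, (0, 2))
(7, 0, R3, (2, 3))
(7, 0, R7, (3,))
(7, 1, R3, (2, 3))
(7, 2, R3, (2, 3))
(7, 3, R3, (2, 3))
(7, 3, R6, (0, 3))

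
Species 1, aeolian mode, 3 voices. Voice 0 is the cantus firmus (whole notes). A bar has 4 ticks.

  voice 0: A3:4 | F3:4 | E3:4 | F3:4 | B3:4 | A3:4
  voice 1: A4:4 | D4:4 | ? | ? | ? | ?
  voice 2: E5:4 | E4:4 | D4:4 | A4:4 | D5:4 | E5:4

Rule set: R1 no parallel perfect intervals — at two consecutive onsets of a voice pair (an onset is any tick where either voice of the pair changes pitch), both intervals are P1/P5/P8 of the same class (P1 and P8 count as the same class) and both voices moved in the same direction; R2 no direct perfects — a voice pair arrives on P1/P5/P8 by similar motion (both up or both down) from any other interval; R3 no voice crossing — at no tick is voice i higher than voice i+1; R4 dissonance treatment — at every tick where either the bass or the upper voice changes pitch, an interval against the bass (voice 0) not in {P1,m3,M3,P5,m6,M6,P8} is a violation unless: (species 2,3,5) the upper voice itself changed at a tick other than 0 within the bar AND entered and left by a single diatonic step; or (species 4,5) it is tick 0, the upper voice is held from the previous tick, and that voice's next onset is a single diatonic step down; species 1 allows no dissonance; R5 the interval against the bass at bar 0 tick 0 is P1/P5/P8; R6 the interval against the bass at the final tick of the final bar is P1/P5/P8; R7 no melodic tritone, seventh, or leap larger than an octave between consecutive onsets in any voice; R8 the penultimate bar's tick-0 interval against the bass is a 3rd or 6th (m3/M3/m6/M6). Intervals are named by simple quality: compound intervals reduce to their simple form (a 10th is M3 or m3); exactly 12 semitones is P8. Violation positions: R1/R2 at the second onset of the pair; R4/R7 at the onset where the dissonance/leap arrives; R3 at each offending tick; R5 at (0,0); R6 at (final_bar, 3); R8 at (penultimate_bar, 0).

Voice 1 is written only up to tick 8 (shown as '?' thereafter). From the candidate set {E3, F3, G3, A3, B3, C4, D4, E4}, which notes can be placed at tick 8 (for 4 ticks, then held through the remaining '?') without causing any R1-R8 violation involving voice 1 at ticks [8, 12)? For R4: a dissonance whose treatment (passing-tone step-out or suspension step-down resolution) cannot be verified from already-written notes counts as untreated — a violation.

E3: violates R2,R7
F3: violates R4
G3: violates R2
A3: violates R4
B3: violates R2
C4: legal
D4: violates R4
E4: violates R3

{C4}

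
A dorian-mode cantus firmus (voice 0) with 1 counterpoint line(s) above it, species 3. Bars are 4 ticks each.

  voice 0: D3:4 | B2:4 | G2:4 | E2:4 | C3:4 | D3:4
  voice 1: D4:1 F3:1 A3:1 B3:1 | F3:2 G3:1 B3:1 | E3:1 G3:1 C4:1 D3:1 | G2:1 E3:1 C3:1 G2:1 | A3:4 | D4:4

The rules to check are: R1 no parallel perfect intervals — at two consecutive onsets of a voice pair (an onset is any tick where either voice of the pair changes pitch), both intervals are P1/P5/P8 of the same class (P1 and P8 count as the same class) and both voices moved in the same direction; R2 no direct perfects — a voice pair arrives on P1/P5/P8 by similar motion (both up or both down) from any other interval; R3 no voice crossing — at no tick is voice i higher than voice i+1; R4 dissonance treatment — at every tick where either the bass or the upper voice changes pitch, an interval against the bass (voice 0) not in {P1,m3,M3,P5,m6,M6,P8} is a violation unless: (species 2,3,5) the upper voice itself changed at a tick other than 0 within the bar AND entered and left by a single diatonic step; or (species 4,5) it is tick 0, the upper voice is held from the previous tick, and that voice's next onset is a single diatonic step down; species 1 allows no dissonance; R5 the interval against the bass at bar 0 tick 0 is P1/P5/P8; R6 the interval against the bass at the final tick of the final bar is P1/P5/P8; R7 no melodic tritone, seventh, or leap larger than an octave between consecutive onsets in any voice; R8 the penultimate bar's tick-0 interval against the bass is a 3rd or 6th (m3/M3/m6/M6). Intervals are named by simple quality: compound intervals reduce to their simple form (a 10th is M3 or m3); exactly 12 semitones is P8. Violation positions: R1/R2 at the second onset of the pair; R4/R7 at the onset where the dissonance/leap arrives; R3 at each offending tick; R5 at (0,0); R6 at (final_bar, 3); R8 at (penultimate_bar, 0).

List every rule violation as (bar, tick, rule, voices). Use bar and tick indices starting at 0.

bar 0: v0=D3 v1=D4 downbeat P8
bar 1: v0=B2 v1=F3 downbeat TT
bar 2: v0=G2 v1=E3 downbeat M6
bar 3: v0=E2 v1=G2 downbeat m3
bar 4: v0=C3 v1=A3 downbeat M6
bar 5: v0=D3 v1=D4 downbeat P8
  -> R4 @ bar 1 tick 0 v(0, 1): B2/F3 TT untreated
  -> R7 @ bar 1 tick 0 v(1,): B3->F3 leap 6st
  -> R4 @ bar 2 tick 2 v(0, 1): G2/C4 P4 untreated
  -> R7 @ bar 2 tick 3 v(1,): C4->D3 leap 10st
  -> R7 @ bar 4 tick 0 v(1,): G2->A3 leap 14st
  -> R2 @ bar 5 tick 0 v(0, 1): C3/A3 M6 -> D3/D4 P8 similar

(1, 0, R4, (0, 1))
(1, 0, R7, (1,))
(2, 2, R4, (0, 1))
(2, 3, R7, (1,))
(4, 0, R7, (1,))
(5, 0, R2, (0, 1))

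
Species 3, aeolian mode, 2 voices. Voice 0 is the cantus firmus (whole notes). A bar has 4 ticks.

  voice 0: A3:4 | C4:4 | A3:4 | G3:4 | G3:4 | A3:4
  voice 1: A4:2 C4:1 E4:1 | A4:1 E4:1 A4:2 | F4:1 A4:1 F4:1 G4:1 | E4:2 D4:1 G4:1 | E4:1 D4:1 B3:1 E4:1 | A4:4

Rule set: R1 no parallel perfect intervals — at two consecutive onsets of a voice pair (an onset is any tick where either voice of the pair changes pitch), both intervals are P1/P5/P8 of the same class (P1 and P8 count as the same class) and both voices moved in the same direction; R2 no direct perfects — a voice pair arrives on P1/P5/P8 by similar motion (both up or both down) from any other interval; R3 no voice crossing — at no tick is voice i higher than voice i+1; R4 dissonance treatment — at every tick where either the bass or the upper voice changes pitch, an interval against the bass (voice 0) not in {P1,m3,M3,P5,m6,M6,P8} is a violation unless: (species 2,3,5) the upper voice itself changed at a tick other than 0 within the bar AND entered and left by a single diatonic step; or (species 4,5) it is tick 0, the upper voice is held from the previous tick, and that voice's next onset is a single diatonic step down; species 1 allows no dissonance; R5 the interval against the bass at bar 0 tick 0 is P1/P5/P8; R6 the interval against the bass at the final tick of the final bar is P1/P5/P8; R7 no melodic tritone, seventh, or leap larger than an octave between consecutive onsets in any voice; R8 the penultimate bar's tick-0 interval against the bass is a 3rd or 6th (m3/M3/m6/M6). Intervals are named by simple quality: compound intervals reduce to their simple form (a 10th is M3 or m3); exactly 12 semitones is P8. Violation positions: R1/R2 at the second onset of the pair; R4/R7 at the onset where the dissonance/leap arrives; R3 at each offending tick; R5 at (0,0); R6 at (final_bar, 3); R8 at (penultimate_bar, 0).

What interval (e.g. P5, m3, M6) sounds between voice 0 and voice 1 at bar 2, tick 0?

m6

voice 0=A3 voice 1=F4 -> m6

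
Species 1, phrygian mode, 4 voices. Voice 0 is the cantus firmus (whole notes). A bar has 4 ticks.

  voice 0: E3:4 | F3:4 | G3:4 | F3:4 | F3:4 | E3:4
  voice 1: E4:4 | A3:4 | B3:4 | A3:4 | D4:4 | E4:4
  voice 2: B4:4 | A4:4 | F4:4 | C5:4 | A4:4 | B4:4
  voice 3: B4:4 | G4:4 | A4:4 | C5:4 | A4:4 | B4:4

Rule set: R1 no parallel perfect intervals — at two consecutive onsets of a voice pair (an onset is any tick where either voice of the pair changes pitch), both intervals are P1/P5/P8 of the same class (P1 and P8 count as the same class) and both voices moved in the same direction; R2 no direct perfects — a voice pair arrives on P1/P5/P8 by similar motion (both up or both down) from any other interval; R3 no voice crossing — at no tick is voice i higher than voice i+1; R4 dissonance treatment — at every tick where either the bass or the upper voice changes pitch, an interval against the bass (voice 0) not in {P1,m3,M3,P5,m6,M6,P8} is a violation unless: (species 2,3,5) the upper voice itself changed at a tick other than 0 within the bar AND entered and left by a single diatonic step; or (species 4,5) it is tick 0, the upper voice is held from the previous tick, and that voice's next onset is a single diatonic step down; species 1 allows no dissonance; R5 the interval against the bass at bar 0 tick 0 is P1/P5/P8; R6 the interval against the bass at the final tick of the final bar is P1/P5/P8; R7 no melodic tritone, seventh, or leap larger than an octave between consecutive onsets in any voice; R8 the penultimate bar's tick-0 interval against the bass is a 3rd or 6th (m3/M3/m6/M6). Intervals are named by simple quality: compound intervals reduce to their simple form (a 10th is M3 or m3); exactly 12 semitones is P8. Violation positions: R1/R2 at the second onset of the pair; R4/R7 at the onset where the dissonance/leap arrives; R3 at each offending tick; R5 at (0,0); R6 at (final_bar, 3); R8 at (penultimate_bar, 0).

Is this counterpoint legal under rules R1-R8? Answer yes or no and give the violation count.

No (13 violations)

bar 0: v0=E3 v1=E4 v2=B4 v3=B4 (P5)
bar 1: v0=F3 v1=A3 v2=A4 v3=G4 (M2)
bar 2: v0=G3 v1=B3 v2=F4 v3=A4 (M2)
bar 3: v0=F3 v1=A3 v2=C5 v3=C5 (P5)
bar 4: v0=F3 v1=D4 v2=A4 v3=A4 (M3)
bar 5: v0=E3 v1=E4 v2=B4 v3=B4 (P5)
  R2 @ bar1.0: E4/B4 P5 -> A3/A4 P8 similar
  R3 @ bar1.0: A4 above G4
  R4 @ bar1.0: F3/G4 M2 untreated
  R3 @ bar1.1: A4 above G4
  R3 @ bar1.2: A4 above G4
  R3 @ bar1.3: A4 above G4
  R4 @ bar2.0: G3/F4 m7 untreated
  R4 @ bar2.0: G3/A4 M2 untreated
  R2 @ bar3.0: F4/A4 M3 -> C5/C5 P1 similar
  R1 @ bar4.0: C5/C5 P1 -> A4/A4 P1 similar
  R1 @ bar5.0: D4/A4 P5 -> E4/B4 P5 similar
  R1 @ bar5.0: D4/A4 P5 -> E4/B4 P5 similar
  R1 @ bar5.0: A4/A4 P1 -> B4/B4 P1 similar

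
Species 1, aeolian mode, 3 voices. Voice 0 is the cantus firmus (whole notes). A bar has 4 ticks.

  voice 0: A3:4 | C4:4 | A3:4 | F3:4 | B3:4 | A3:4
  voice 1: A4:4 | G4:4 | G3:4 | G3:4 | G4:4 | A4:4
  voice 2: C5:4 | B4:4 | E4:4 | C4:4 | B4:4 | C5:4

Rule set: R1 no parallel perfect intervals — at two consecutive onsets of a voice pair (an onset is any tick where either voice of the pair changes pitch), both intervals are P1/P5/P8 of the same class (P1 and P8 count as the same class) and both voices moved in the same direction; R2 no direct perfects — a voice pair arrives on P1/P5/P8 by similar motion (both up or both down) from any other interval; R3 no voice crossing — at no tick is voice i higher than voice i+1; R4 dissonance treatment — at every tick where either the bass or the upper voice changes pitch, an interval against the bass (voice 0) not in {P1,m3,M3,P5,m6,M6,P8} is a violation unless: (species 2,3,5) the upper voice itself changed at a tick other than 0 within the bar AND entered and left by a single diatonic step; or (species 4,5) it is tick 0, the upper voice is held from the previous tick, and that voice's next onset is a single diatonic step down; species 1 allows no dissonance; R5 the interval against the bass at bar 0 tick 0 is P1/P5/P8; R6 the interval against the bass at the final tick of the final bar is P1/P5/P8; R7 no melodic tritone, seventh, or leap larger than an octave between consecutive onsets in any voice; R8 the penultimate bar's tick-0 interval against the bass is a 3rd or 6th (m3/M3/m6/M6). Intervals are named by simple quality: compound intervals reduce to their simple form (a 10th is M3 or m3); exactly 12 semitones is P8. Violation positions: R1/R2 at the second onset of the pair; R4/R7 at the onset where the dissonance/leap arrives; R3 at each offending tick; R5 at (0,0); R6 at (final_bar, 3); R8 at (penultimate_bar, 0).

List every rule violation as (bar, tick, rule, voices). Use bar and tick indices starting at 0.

bar 0: v0=A3 v1=A4 v2=C5 downbeat m3
bar 1: v0=C4 v1=G4 v2=B4 downbeat M7
bar 2: v0=A3 v1=G3 v2=E4 downbeat P5
bar 3: v0=F3 v1=G3 v2=C4 downbeat P5
bar 4: v0=B3 v1=G4 v2=B4 downbeat P8
bar 5: v0=A3 v1=A4 v2=C5 downbeat m3
  -> R5 @ bar 0 tick 0 v(0, 2): opens on m3
  -> R4 @ bar 1 tick 0 v(0, 2): C4/B4 M7 untreated
  -> R2 @ bar 2 tick 0 v(0, 2): C4/B4 M7 -> A3/E4 P5 similar
  -> R3 @ bar 2 tick 0 v(0, 1): A3 above G3
  -> R4 @ bar 2 tick 0 v(0, 1): A3/G3 M2 untreated
  -> R3 @ bar 2 tick 1 v(0, 1): A3 above G3
  -> R3 @ bar 2 tick 2 v(0, 1): A3 above G3
  -> R3 @ bar 2 tick 3 v(0, 1): A3 above G3
  -> R1 @ bar 3 tick 0 v(0, 2): A3/E4 P5 -> F3/C4 P5 similar
  -> R4 @ bar 3 tick 0 v(0, 1): F3/G3 M2 untreated
  -> R2 @ bar 4 tick 0 v(0, 2): F3/C4 P5 -> B3/B4 P8 similar
  -> R7 @ bar 4 tick 0 v(0,): F3->B3 leap 6st
  -> R7 @ bar 4 tick 0 v(2,): C4->B4 leap 11st
  -> R8 @ bar 4 tick 0 v(0, 2): penult P8 not 3rd/6th
  -> R6 @ bar 5 tick 3 v(0, 2): closes on m3

(0, 0, R5, (0, 2))
(1, 0, R4, (0, 2))
(2, 0, R2, (0, 2))
(2, 0, R3, (0, 1))
(2, 0, R4, (0, 1))
(2, 1, R3, (0, 1))
(2, 2, R3, (0, 1))
(2, 3, R3, (0, 1))
(3, 0, R1, (0, 2))
(3, 0, R4, (0, 1))
(4, 0, R2, (0, 2))
(4, 0, R7, (0,))
(4, 0, R7, (2,))
(4, 0, R8, (0, 2))
(5, 3, R6, (0, 2))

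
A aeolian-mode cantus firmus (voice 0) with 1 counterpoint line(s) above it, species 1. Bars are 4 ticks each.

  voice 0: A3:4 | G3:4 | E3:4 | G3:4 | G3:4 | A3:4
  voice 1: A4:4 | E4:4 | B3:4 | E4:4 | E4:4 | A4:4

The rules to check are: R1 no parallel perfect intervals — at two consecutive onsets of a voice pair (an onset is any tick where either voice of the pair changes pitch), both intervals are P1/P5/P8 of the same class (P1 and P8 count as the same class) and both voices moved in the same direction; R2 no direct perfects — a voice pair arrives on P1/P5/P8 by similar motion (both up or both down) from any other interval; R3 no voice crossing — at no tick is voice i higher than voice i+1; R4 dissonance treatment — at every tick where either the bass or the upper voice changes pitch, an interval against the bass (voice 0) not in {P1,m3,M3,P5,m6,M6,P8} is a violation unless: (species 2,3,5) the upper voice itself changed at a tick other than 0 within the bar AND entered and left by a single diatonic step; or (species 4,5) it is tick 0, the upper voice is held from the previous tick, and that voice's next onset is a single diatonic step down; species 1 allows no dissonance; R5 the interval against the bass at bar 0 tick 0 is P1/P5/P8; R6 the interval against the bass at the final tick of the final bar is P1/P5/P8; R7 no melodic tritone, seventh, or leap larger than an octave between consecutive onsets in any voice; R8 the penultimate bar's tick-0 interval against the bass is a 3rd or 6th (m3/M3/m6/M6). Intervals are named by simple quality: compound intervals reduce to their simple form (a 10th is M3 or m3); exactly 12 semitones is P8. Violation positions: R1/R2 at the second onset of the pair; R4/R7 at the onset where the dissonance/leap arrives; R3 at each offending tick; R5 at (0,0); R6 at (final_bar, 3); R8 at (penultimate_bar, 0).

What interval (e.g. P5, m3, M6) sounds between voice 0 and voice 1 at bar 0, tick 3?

voice 0=A3 voice 1=A4 -> P8

P8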